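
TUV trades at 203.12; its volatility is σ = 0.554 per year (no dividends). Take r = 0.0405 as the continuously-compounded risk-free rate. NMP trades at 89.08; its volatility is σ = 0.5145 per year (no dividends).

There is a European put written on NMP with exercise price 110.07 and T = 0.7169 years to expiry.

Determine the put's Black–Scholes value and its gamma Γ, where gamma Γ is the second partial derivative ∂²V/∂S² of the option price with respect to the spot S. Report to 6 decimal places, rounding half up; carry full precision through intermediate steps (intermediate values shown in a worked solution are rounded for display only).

σ√T = 0.5145·√0.7169 = 0.435627
d₁ = (ln(S/K) + (r+σ²/2)T) / (σ√T) = (ln(89.08/110.07) + (0.0405+0.5145²/2)·0.7169) / 0.435627 = (-0.211582 + 0.123920) / 0.435627 = -0.201231
d₂ = d₁ − σ√T = -0.201231 − 0.435627 = -0.636858
e^{−rT} = 0.971383
N(−d₁) = 0.579741,  N(−d₂) = 0.737891
Put price V = K·e^{−rT}·N(−d₂) − S·N(−d₁) = 78.895447 − 51.643347 = 27.252100
φ(d₁) = (1/√(2π))·e^{−d₁²/2} = 0.390946
Γ = φ(d₁) / (S·σ·√T) = 0.010074

price = 27.252100
Γ = 0.010074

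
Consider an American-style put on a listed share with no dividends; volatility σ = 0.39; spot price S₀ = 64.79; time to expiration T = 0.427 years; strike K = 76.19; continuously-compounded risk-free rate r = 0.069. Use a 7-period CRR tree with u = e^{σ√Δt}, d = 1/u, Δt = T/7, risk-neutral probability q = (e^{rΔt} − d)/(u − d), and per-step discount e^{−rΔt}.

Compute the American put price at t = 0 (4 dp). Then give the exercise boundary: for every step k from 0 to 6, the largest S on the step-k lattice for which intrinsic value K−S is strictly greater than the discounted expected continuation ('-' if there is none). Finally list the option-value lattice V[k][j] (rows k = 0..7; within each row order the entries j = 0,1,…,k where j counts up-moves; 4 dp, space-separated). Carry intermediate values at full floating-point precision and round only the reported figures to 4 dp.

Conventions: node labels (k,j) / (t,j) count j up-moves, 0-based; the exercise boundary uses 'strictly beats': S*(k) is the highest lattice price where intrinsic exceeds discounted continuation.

price = 13.2533
boundary = - - 53.4371 48.5300 53.4371 58.8404 64.7900
tree:
13.2533
17.6664 8.9134
22.7529 12.6846 5.1843
27.6600 17.3758 8.0595 2.3276
32.1165 22.7529 12.0983 4.0533 0.6064
36.1637 27.6600 17.3496 6.9031 1.2126 0.0000
39.8393 32.1165 22.7529 11.4000 2.4248 0.0000 0.0000
43.1773 36.1637 27.6600 17.3496 4.8488 0.0000 0.0000 0.0000

Δt=0.06100  u=1.10111  d=0.90817  q=0.49780  discount=0.99580
step 7 (expiry): payoffs max(K−S,0) = 43.1773 36.1637 27.6600 17.3496 4.8488 0.0000 0.0000 0.0000
step 6: (k=6,j=0): S=36.3507, K−S=39.8393, hold=39.5193 ⇒ V=39.8393 exercise | (k=6,j=1): S=44.0735, K−S=32.1165, hold=31.7964 ⇒ V=32.1165 exercise | (k=6,j=2): S=53.4371, K−S=22.7529, hold=22.4329 ⇒ V=22.7529 exercise | (k=6,j=3): S=64.7900, K−S=11.4000, hold=11.0800 ⇒ V=11.4000 exercise | (k=6,j=4): S=78.5548, K−S=0.0000, hold=2.4248 ⇒ V=2.4248 continue | (k=6,j=5): S=95.2441, K−S=0.0000, hold=0.0000 ⇒ V=0.0000 continue | (k=6,j=6): S=115.4790, K−S=0.0000, hold=0.0000 ⇒ V=0.0000 continue  boundary S*=64.7900
step 5: (k=5,j=0): S=40.0263, K−S=36.1637, hold=35.8437 ⇒ V=36.1637 exercise | (k=5,j=1): S=48.5300, K−S=27.6600, hold=27.3400 ⇒ V=27.6600 exercise | (k=5,j=2): S=58.8404, K−S=17.3496, hold=17.0296 ⇒ V=17.3496 exercise | (k=5,j=3): S=71.3412, K−S=4.8488, hold=6.9031 ⇒ V=6.9031 continue | (k=5,j=4): S=86.4979, K−S=0.0000, hold=1.2126 ⇒ V=1.2126 continue | (k=5,j=5): S=104.8746, K−S=0.0000, hold=0.0000 ⇒ V=0.0000 continue  boundary S*=58.8404
step 4: (k=4,j=0): S=44.0735, K−S=32.1165, hold=31.7964 ⇒ V=32.1165 exercise | (k=4,j=1): S=53.4371, K−S=22.7529, hold=22.4329 ⇒ V=22.7529 exercise | (k=4,j=2): S=64.7900, K−S=11.4000, hold=12.0983 ⇒ V=12.0983 continue | (k=4,j=3): S=78.5548, K−S=0.0000, hold=4.0533 ⇒ V=4.0533 continue | (k=4,j=4): S=95.2441, K−S=0.0000, hold=0.6064 ⇒ V=0.6064 continue  boundary S*=53.4371
step 3: (k=3,j=0): S=48.5300, K−S=27.6600, hold=27.3400 ⇒ V=27.6600 exercise | (k=3,j=1): S=58.8404, K−S=17.3496, hold=17.3758 ⇒ V=17.3758 continue | (k=3,j=2): S=71.3412, K−S=4.8488, hold=8.0595 ⇒ V=8.0595 continue | (k=3,j=3): S=86.4979, K−S=0.0000, hold=2.3276 ⇒ V=2.3276 continue  boundary S*=48.5300
step 2: (k=2,j=0): S=53.4371, K−S=22.7529, hold=22.4458 ⇒ V=22.7529 exercise | (k=2,j=1): S=64.7900, K−S=11.4000, hold=12.6846 ⇒ V=12.6846 continue | (k=2,j=2): S=78.5548, K−S=0.0000, hold=5.1843 ⇒ V=5.1843 continue  boundary S*=53.4371
step 1: (k=1,j=0): S=58.8404, K−S=17.3496, hold=17.6664 ⇒ V=17.6664 continue | (k=1,j=1): S=71.3412, K−S=4.8488, hold=8.9134 ⇒ V=8.9134 continue  boundary S*=-
step 0: (k=0,j=0): S=64.7900, K−S=11.4000, hold=13.2533 ⇒ V=13.2533 continue  boundary S*=-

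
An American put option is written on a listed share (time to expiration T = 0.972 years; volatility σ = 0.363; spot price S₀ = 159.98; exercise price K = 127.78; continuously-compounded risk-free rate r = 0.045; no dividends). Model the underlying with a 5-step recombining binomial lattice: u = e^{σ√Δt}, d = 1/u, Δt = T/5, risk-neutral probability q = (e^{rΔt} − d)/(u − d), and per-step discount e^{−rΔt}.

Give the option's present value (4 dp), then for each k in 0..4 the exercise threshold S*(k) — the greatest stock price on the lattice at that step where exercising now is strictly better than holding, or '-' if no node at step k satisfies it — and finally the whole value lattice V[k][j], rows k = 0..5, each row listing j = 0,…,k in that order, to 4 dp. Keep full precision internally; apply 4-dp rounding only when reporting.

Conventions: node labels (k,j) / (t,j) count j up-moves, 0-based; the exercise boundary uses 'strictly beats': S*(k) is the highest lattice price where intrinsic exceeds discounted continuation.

price = 6.6068
boundary = - - - - 84.3395
tree:
6.6068
11.1765 1.9201
18.4022 3.7787 0.0000
29.1445 7.4365 0.0000 0.0000
43.4405 14.6351 0.0000 0.0000 0.0000
55.9142 28.8018 0.0000 0.0000 0.0000 0.0000

params: Δt=0.19440 u=1.17357 d=0.85210 q=0.48740 e^(-rΔt)=0.99129
t_5 payoffs: 55.9142 28.8018 0.0000 0.0000 0.0000 0.0000
t_4: node(4,0) S=84.3395 payoff=43.4405 vs cont=42.3276 → 43.4405 [stop]  node(4,1) S=116.1578 payoff=11.6222 vs cont=14.6351 → 14.6351 [wait]  node(4,2) S=159.9800 payoff=0.0000 vs cont=0.0000 → 0.0000 [wait]  node(4,3) S=220.3348 payoff=0.0000 vs cont=0.0000 → 0.0000 [wait]  node(4,4) S=303.4593 payoff=0.0000 vs cont=0.0000 → 0.0000 [wait]  ⇒ S*(4)=84.3395
t_3: node(3,0) S=98.9782 payoff=28.8018 vs cont=29.1445 → 29.1445 [wait]  node(3,1) S=136.3192 payoff=0.0000 vs cont=7.4365 → 7.4365 [wait]  node(3,2) S=187.7476 payoff=0.0000 vs cont=0.0000 → 0.0000 [wait]  node(3,3) S=258.5781 payoff=0.0000 vs cont=0.0000 → 0.0000 [wait]  ⇒ S*(3)=-
t_2: node(2,0) S=116.1578 payoff=11.6222 vs cont=18.4022 → 18.4022 [wait]  node(2,1) S=159.9800 payoff=0.0000 vs cont=3.7787 → 3.7787 [wait]  node(2,2) S=220.3348 payoff=0.0000 vs cont=0.0000 → 0.0000 [wait]  ⇒ S*(2)=-
t_1: node(1,0) S=136.3192 payoff=0.0000 vs cont=11.1765 → 11.1765 [wait]  node(1,1) S=187.7476 payoff=0.0000 vs cont=1.9201 → 1.9201 [wait]  ⇒ S*(1)=-
t_0: node(0,0) S=159.9800 payoff=0.0000 vs cont=6.6068 → 6.6068 [wait]  ⇒ S*(0)=-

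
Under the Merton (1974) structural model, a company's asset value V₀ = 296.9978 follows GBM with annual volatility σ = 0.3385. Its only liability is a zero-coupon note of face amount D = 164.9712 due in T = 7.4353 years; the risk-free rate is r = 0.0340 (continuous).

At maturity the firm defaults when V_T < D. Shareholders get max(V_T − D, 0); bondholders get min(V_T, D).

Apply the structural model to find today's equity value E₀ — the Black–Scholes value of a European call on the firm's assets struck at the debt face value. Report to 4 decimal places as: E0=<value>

Apply the equity-as-call identities (strike 164.9712, horizon 7.4353 years):
d₁ = [ln(V₀/D) + (r + σ²/2)T] / (σ√T)
   = [ln(296.9978/164.9712) + (0.0340 + 0.5·0.3385²)·7.4353] / (0.3385·√7.4353)
   = [0.587954 + 0.678777] / 0.923013 = 1.372386
d₂ = d₁ − σ√T = 1.372386 − 0.923013 = 0.449373
N(d₁) = 0.915028,  N(d₂) = 0.673419,  e^(−rT) = 0.776623
E₀ = V₀·N(d₁) − D·e^(−rT)·N(d₂)
   = 296.9978·0.915028 − 164.9712·0.776623·0.673419 = 185.482720

E0=185.4827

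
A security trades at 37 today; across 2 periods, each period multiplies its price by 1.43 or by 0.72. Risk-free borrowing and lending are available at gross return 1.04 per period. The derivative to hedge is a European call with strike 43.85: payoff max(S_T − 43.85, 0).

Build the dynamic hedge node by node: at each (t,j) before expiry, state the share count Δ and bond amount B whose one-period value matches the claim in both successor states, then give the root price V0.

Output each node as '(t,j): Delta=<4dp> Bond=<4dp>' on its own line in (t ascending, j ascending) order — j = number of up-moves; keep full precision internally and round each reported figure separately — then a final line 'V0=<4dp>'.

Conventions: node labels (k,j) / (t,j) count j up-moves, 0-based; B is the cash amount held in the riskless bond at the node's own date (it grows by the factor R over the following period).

(0,0): Delta=0.5248 Bond=-13.4425
(1,0): Delta=0.0000 Bond=0.0000
(1,1): Delta=0.8468 Bond=-31.0186
V0=5.9745

Since d<R<u, set p* = (R−d)/(u−d) = 0.4507; price each node as the discounted p*-expectation of its children.
Terminal payoffs: V(2,0)=0.0000, V(2,1)=0.0000, V(2,2)=31.8113
  t=1,j=0: stock 26.6400 → up 38.0952 (V=0.0000), down 19.1808 (V=0.0000). Price 0.0000; hedge Δ=0.0000, bond B=0.0000.
  t=1,j=1: stock 52.9100 → up 75.6613 (V=31.8113), down 38.0952 (V=0.0000). Price 13.7860; hedge Δ=0.8468, bond B=-31.0186.
  t=0,j=0: stock 37.0000 → up 52.9100 (V=13.7860), down 26.6400 (V=0.0000). Price 5.9745; hedge Δ=0.5248, bond B=-13.4425.
Check: Δ(0,0)·S0 + B(0,0) = 5.9745 = V0.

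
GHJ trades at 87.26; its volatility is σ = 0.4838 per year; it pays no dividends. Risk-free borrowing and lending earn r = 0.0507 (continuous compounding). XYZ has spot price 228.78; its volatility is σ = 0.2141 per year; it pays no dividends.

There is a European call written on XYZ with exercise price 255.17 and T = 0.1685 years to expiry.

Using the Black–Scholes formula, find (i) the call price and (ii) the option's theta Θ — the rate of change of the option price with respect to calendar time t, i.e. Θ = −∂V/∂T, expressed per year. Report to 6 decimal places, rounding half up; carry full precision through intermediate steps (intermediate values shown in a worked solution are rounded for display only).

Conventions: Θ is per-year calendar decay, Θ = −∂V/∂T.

σ√T = 0.2141·√0.1685 = 0.087885
d₁ = (ln(S/K) + (r+σ²/2)T) / (σ√T) = (ln(228.78/255.17) + (0.0507+0.2141²/2)·0.1685) / 0.087885 = (-0.109169 + 0.012405) / 0.087885 = -1.101028
d₂ = d₁ − σ√T = -1.101028 − 0.087885 = -1.188914
e^{−rT} = 0.991493
N(d₁) = 0.135442,  N(d₂) = 0.117237
Call price V = S·N(d₁) − K·e^{−rT}·N(d₂) = 30.986466 − 29.660848 = 1.325617
φ(d₁) = (1/√(2π))·e^{−d₁²/2} = 0.217606
Θ = −S·φ(d₁)·σ/(2√T) − r·K·e^{−rT}·N(d₂) = −12.983006 − 1.503805 = -14.486811

price = 1.325617
Θ = -14.486811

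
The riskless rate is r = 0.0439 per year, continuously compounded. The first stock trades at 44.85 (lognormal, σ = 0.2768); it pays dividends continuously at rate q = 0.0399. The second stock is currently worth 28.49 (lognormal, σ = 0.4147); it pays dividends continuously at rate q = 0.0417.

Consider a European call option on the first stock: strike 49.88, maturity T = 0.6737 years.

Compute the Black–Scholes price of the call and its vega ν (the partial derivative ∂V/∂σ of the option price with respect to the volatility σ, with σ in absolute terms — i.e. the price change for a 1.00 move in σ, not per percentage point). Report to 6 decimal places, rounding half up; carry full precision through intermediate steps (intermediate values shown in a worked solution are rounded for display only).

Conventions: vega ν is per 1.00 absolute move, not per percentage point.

price = 2.204671
ν = 13.482581

σ√T = 0.2768·√0.6737 = 0.227195
d₁ = (ln(S/K) + (r−q+σ²/2)T) / (σ√T) = (ln(44.85/49.88) + (0.0439−0.0399+0.2768²/2)·0.6737) / 0.227195 = (-0.106297 + 0.028504) / 0.227195 = -0.342405
d₂ = d₁ − σ√T = -0.342405 − 0.227195 = -0.569601
e^{−rT} = 0.970858
e^{−qT} = 0.973477
N(d₁) = 0.366023,  N(d₂) = 0.284474
Call price V = S·e^{−qT}·N(d₁) − K·e^{−rT}·N(d₂) = 15.980731 − 13.776061 = 2.204671
φ(d₁) = (1/√(2π))·e^{−d₁²/2} = 0.376228
ν = S·e^{−qT}·φ(d₁)·√T = 13.482581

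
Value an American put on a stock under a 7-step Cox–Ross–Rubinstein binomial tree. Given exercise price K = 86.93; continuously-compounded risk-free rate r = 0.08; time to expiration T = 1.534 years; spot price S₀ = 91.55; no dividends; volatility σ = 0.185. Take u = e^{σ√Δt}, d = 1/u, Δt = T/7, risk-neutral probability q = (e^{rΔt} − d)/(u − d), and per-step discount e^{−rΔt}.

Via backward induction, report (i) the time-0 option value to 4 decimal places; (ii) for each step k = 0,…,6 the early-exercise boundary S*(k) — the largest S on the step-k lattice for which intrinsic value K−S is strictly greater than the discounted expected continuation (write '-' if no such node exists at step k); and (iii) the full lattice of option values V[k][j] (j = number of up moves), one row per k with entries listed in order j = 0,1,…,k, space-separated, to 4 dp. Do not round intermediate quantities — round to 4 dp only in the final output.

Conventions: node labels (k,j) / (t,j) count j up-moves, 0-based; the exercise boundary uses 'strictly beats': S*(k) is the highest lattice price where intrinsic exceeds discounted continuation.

params: Δt=0.21914 u=1.09046 d=0.91704 q=0.58034 e^(-rΔt)=0.98262
t_7 payoffs: 36.9981 27.5553 16.3268 2.9749 0.0000 0.0000 0.0000 0.0000
t_6: node(6,0) S=54.4490 payoff=32.4810 vs cont=30.9703 → 32.4810 [stop]  node(6,1) S=64.7460 payoff=22.1840 vs cont=20.6733 → 22.1840 [stop]  node(6,2) S=76.9902 payoff=9.9398 vs cont=8.4291 → 9.9398 [stop]  node(6,3) S=91.5500 payoff=0.0000 vs cont=1.2268 → 1.2268 [wait]  node(6,4) S=108.8632 payoff=0.0000 vs cont=0.0000 → 0.0000 [wait]  node(6,5) S=129.4506 payoff=0.0000 vs cont=0.0000 → 0.0000 [wait]  node(6,6) S=153.9313 payoff=0.0000 vs cont=0.0000 → 0.0000 [wait]  ⇒ S*(6)=76.9902
t_5: node(5,0) S=59.3747 payoff=27.5553 vs cont=26.0446 → 27.5553 [stop]  node(5,1) S=70.6032 payoff=16.3268 vs cont=14.8161 → 16.3268 [stop]  node(5,2) S=83.9551 payoff=2.9749 vs cont=4.7984 → 4.7984 [wait]  node(5,3) S=99.8320 payoff=0.0000 vs cont=0.5059 → 0.5059 [wait]  node(5,4) S=118.7114 payoff=0.0000 vs cont=0.0000 → 0.0000 [wait]  node(5,5) S=141.1612 payoff=0.0000 vs cont=0.0000 → 0.0000 [wait]  ⇒ S*(5)=70.6032
t_4: node(4,0) S=64.7460 payoff=22.1840 vs cont=20.6733 → 22.1840 [stop]  node(4,1) S=76.9902 payoff=9.9398 vs cont=9.4689 → 9.9398 [stop]  node(4,2) S=91.5500 payoff=0.0000 vs cont=2.2671 → 2.2671 [wait]  node(4,3) S=108.8632 payoff=0.0000 vs cont=0.2086 → 0.2086 [wait]  node(4,4) S=129.4506 payoff=0.0000 vs cont=0.0000 → 0.0000 [wait]  ⇒ S*(4)=76.9902
t_3: node(3,0) S=70.6032 payoff=16.3268 vs cont=14.8161 → 16.3268 [stop]  node(3,1) S=83.9551 payoff=2.9749 vs cont=5.3917 → 5.3917 [wait]  node(3,2) S=99.8320 payoff=0.0000 vs cont=1.0538 → 1.0538 [wait]  node(3,3) S=118.7114 payoff=0.0000 vs cont=0.0860 → 0.0860 [wait]  ⇒ S*(3)=70.6032
t_2: node(2,0) S=76.9902 payoff=9.9398 vs cont=9.8072 → 9.9398 [stop]  node(2,1) S=91.5500 payoff=0.0000 vs cont=2.8243 → 2.8243 [wait]  node(2,2) S=108.8632 payoff=0.0000 vs cont=0.4836 → 0.4836 [wait]  ⇒ S*(2)=76.9902
t_1: node(1,0) S=83.9551 payoff=2.9749 vs cont=5.7094 → 5.7094 [wait]  node(1,1) S=99.8320 payoff=0.0000 vs cont=1.4404 → 1.4404 [wait]  ⇒ S*(1)=-
t_0: node(0,0) S=91.5500 payoff=0.0000 vs cont=3.1757 → 3.1757 [wait]  ⇒ S*(0)=-

price = 3.1757
boundary = - - 76.9902 70.6032 76.9902 70.6032 76.9902
tree:
3.1757
5.7094 1.4404
9.9398 2.8243 0.4836
16.3268 5.3917 1.0538 0.0860
22.1840 9.9398 2.2671 0.2086 0.0000
27.5553 16.3268 4.7984 0.5059 0.0000 0.0000
32.4810 22.1840 9.9398 1.2268 0.0000 0.0000 0.0000
36.9981 27.5553 16.3268 2.9749 0.0000 0.0000 0.0000 0.0000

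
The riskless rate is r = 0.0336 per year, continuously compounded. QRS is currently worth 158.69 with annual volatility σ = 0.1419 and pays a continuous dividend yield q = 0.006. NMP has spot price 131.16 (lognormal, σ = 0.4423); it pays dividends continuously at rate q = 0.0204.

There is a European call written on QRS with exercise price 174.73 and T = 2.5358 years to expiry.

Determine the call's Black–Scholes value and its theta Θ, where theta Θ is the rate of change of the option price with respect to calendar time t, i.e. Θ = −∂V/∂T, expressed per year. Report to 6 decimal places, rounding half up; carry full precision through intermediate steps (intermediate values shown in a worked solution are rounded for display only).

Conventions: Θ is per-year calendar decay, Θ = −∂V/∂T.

price = 12.260158
Θ = -4.517117

σ√T = 0.1419·√2.5358 = 0.225964
d₁ = (ln(S/K) + (r−q+σ²/2)T) / (σ√T) = (ln(158.69/174.73) + (0.0336−0.006+0.1419²/2)·2.5358) / 0.225964 = (-0.096289 + 0.095518) / 0.225964 = -0.003413
d₂ = d₁ − σ√T = -0.003413 − 0.225964 = -0.229378
e^{−rT} = 0.918326
e^{−qT} = 0.984900
N(d₁) = 0.498638,  N(d₂) = 0.409288
Call price V = S·e^{−qT}·N(d₁) − K·e^{−rT}·N(d₂) = 77.934091 − 65.673933 = 12.260158
φ(d₁) = (1/√(2π))·e^{−d₁²/2} = 0.398940
Θ = −S·e^{−qT}·φ(d₁)·σ/(2√T) + q·S·e^{−qT}·N(d₁) − r·K·e^{−rT}·N(d₂) = −2.778077 + 0.467605 − 2.206644 = -4.517117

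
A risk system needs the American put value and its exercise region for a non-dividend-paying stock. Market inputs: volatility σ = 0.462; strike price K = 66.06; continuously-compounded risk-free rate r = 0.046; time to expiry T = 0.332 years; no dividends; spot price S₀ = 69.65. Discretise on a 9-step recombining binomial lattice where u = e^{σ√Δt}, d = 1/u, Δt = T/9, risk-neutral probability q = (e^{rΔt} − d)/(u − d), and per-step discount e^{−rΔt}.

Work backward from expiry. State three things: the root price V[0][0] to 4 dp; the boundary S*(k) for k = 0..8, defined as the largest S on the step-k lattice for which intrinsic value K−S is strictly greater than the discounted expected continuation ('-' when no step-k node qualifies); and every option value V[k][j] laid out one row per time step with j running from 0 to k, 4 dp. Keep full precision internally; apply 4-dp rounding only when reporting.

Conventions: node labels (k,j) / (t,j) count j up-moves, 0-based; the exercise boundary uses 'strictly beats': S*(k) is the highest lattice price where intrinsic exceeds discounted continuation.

Δt=0.03689, u=1.09279, d=0.91509, q=0.48739, disc=e^(-rΔt)=0.99830
k=9 terminal: V=max(K-S,0) → 34.7206 28.6348 21.3672 12.6883 2.3241 0.0000 0.0000 0.0000 0.0000 0.0000
k=8: j=0 S=34.2474 intr=31.8126 cont=31.7006 V=31.8126[EX]; j=1 S=40.8979 intr=25.1621 cont=25.0501 V=25.1621[EX]; j=2 S=48.8399 intr=17.2201 cont=17.1081 V=17.2201[EX]; j=3 S=58.3241 intr=7.7359 cont=7.6239 V=7.7359[EX]; j=4 S=69.6500 intr=0.0000 cont=1.1893 V=1.1893[hold]; j=5 S=83.1753 intr=0.0000 cont=0.0000 V=0.0000[hold]; j=6 S=99.3271 intr=0.0000 cont=0.0000 V=0.0000[hold]; j=7 S=118.6154 intr=0.0000 cont=0.0000 V=0.0000[hold]; j=8 S=141.6493 intr=0.0000 cont=0.0000 V=0.0000[hold]  S*(8)=58.3241
k=7: j=0 S=37.4252 intr=28.6348 cont=28.5228 V=28.6348[EX]; j=1 S=44.6928 intr=21.3672 cont=21.2552 V=21.3672[EX]; j=2 S=53.3717 intr=12.6883 cont=12.5763 V=12.6883[EX]; j=3 S=63.7359 intr=2.3241 cont=4.5375 V=4.5375[hold]; j=4 S=76.1128 intr=0.0000 cont=0.6086 V=0.6086[hold]; j=5 S=90.8931 intr=0.0000 cont=0.0000 V=0.0000[hold]; j=6 S=108.5437 intr=0.0000 cont=0.0000 V=0.0000[hold]; j=7 S=129.6217 intr=0.0000 cont=0.0000 V=0.0000[hold]  S*(7)=53.3717
k=6: j=0 S=40.8979 intr=25.1621 cont=25.0501 V=25.1621[EX]; j=1 S=48.8399 intr=17.2201 cont=17.1081 V=17.2201[EX]; j=2 S=58.3241 intr=7.7359 cont=8.7009 V=8.7009[hold]; j=3 S=69.6500 intr=0.0000 cont=2.6182 V=2.6182[hold]; j=4 S=83.1753 intr=0.0000 cont=0.3115 V=0.3115[hold]; j=5 S=99.3271 intr=0.0000 cont=0.0000 V=0.0000[hold]; j=6 S=118.6154 intr=0.0000 cont=0.0000 V=0.0000[hold]  S*(6)=48.8399
k=5: j=0 S=44.6928 intr=21.3672 cont=21.2552 V=21.3672[EX]; j=1 S=53.3717 intr=12.6883 cont=13.0458 V=13.0458[hold]; j=2 S=63.7359 intr=2.3241 cont=5.7265 V=5.7265[hold]; j=3 S=76.1128 intr=0.0000 cont=1.4914 V=1.4914[hold]; j=4 S=90.8931 intr=0.0000 cont=0.1594 V=0.1594[hold]; j=5 S=108.5437 intr=0.0000 cont=0.0000 V=0.0000[hold]  S*(5)=44.6928
k=4: j=0 S=48.8399 intr=17.2201 cont=17.2821 V=17.2821[hold]; j=1 S=58.3241 intr=7.7359 cont=9.4624 V=9.4624[hold]; j=2 S=69.6500 intr=0.0000 cont=3.6561 V=3.6561[hold]; j=3 S=83.1753 intr=0.0000 cont=0.8407 V=0.8407[hold]; j=4 S=99.3271 intr=0.0000 cont=0.0816 V=0.0816[hold]  S*(4)=-
k=3: j=0 S=53.3717 intr=12.6883 cont=13.4480 V=13.4480[hold]; j=1 S=63.7359 intr=2.3241 cont=6.6213 V=6.6213[hold]; j=2 S=76.1128 intr=0.0000 cont=2.2801 V=2.2801[hold]; j=3 S=90.8931 intr=0.0000 cont=0.4699 V=0.4699[hold]  S*(3)=-
k=2: j=0 S=58.3241 intr=7.7359 cont=10.1036 V=10.1036[hold]; j=1 S=69.6500 intr=0.0000 cont=4.4978 V=4.4978[hold]; j=2 S=83.1753 intr=0.0000 cont=1.3955 V=1.3955[hold]  S*(2)=-
k=1: j=0 S=63.7359 intr=2.3241 cont=7.3589 V=7.3589[hold]; j=1 S=76.1128 intr=0.0000 cont=2.9807 V=2.9807[hold]  S*(1)=-
k=0: j=0 S=69.6500 intr=0.0000 cont=5.2161 V=5.2161[hold]  S*(0)=-

price = 5.2161
boundary = - - - - - 44.6928 48.8399 53.3717 58.3241
tree:
5.2161
7.3589 2.9807
10.1036 4.4978 1.3955
13.4480 6.6213 2.2801 0.4699
17.2821 9.4624 3.6561 0.8407 0.0816
21.3672 13.0458 5.7265 1.4914 0.1594 0.0000
25.1621 17.2201 8.7009 2.6182 0.3115 0.0000 0.0000
28.6348 21.3672 12.6883 4.5375 0.6086 0.0000 0.0000 0.0000
31.8126 25.1621 17.2201 7.7359 1.1893 0.0000 0.0000 0.0000 0.0000
34.7206 28.6348 21.3672 12.6883 2.3241 0.0000 0.0000 0.0000 0.0000 0.0000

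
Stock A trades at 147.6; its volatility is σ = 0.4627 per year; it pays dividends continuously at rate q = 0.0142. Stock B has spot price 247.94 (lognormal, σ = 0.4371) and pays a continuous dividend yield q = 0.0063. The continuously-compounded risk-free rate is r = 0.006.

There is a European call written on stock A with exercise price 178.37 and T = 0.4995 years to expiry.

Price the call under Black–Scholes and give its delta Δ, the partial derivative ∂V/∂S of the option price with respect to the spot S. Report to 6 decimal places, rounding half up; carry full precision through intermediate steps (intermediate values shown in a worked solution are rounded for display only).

price = 8.963175
Δ = 0.331942

σ√T = 0.4627·√0.4995 = 0.327015
d₁ = (ln(S/K) + (r−q+σ²/2)T) / (σ√T) = (ln(147.6/178.37) + (0.006−0.0142+0.4627²/2)·0.4995) / 0.327015 = (-0.189354 + 0.049373) / 0.327015 = -0.428056
d₂ = d₁ − σ√T = -0.428056 − 0.327015 = -0.755071
e^{−rT} = 0.997007
e^{−qT} = 0.992932
N(d₁) = 0.334305,  N(d₂) = 0.225103
Call price V = S·e^{−qT}·N(d₁) − K·e^{−rT}·N(d₂) = 48.994672 − 40.031497 = 8.963175
Δ = e^{−qT}·N(d₁) = 0.331942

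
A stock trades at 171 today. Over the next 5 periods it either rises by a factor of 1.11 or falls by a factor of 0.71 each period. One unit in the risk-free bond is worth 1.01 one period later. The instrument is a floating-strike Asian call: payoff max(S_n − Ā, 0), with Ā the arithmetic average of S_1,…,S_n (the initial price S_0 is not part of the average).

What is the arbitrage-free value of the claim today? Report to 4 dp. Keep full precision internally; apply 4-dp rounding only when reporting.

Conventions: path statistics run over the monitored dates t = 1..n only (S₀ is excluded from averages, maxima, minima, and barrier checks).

price = 16.3263

With p* = (R−d)/(u−d) = 0.7500, sum probability × payoff across the paths and divide by R^5.
Enumerate all 2^5 = 32 price paths (U = up ×1.11, D = down ×0.71); each path with k up-moves has probability p*^k·(1−p*)^(5−k).
DDDDD: Ā=68.6240, payoff=0.0000, prob=0.000977
UDDDD: Ā=107.2855, payoff=0.0000, prob=0.002930
DUDDD: Ā=93.6055, payoff=0.0000, prob=0.002930
UUDDD: Ā=146.3409, payoff=0.0000, prob=0.008789
DDUDD: Ā=83.8927, payoff=0.0000, prob=0.002930
UDUDD: Ā=131.1561, payoff=0.0000, prob=0.008789
DUUDD: Ā=117.4761, payoff=0.0000, prob=0.008789
UUUDD: Ā=183.6599, payoff=0.0000, prob=0.026367
DDDUD: Ā=76.9966, payoff=0.0000, prob=0.002930
UDDUD: Ā=120.3749, payoff=0.0000, prob=0.008789
DUDUD: Ā=106.6949, payoff=0.0000, prob=0.008789
UUDUD: Ā=166.8047, payoff=0.0000, prob=0.026367
DDUUD: Ā=96.9821, payoff=0.0000, prob=0.008789
UDUUD: Ā=151.6199, payoff=0.0000, prob=0.026367
DUUUD: Ā=137.9399, payoff=0.0000, prob=0.026367
UUUUD: Ā=215.6526, payoff=0.0000, prob=0.079102
DDDDU: Ā=72.1004, payoff=0.0000, prob=0.002930
UDDDU: Ā=112.7203, payoff=0.0000, prob=0.008789
DUDDU: Ā=99.0403, payoff=0.0000, prob=0.008789
UUDDU: Ā=154.8376, payoff=0.0000, prob=0.026367
DDUDU: Ā=89.3275, payoff=0.0000, prob=0.008789
UDUDU: Ā=139.6528, payoff=0.0000, prob=0.026367
DUUDU: Ā=125.9728, payoff=0.0000, prob=0.026367
UUUDU: Ā=196.9434, payoff=0.0000, prob=0.079102
DDDUU: Ā=82.4314, payoff=0.0000, prob=0.008789
UDDUU: Ā=128.8716, payoff=0.0000, prob=0.026367
DUDUU: Ā=115.1916, payoff=2.6997, prob=0.026367
UUDUU: Ā=180.0883, payoff=4.2207, prob=0.079102
DDUUU: Ā=105.4788, payoff=12.4125, prob=0.026367
UDUUU: Ā=164.9035, payoff=19.4055, prob=0.079102
DUUUU: Ā=151.2235, payoff=33.0855, prob=0.079102
UUUUU: Ā=236.4198, payoff=51.7251, prob=0.237305
Price = Σ prob·payoff / R^5 = 17.159059 / 1.051010 = 16.3263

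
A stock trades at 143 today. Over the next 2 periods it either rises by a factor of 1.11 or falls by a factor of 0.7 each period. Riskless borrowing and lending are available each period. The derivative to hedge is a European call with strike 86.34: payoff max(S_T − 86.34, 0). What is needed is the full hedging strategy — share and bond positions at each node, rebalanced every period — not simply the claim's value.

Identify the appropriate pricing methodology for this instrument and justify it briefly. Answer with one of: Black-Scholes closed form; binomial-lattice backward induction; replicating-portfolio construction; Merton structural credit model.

framework: replicating-portfolio construction

Key observation: since the answer must list Δ and B at each node of the 1.11/0.7 lattice on 143, the replicating-portfolio method — solving the two-state system at every node — is the one that applies.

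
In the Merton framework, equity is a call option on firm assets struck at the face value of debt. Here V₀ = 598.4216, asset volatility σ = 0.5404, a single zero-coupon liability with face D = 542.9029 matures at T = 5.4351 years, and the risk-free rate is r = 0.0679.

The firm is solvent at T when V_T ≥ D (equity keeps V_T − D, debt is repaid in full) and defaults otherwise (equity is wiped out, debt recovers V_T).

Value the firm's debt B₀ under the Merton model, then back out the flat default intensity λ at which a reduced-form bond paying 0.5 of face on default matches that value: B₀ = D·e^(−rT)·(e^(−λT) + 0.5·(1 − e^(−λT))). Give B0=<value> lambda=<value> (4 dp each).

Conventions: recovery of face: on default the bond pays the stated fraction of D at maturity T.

Equity is a call on the firm's assets struck at D = 542.9029:
d₁ = [ln(V₀/D) + (r + σ²/2)T] / (σ√T)
   = [ln(598.4216/542.9029) + (0.0679 + 0.5·0.5404²)·5.4351] / (0.5404·√5.4351)
   = [0.097365 + 1.162655] / 1.259851 = 1.000135
d₂ = d₁ − σ√T = 1.000135 − 1.259851 = -0.259716
N(d₁) = 0.841377,  N(d₂) = 0.397541,  e^(−rT) = 0.691395
E₀ = V₀·N(d₁) − D·e^(−rT)·N(d₂)
   = 598.4216·0.841377 − 542.9029·0.691395·0.397541 = 354.276992
B₀ = V₀ − E₀ = 598.4216 − 354.276992 = 244.144608
e^(−λT) = (B₀·e^(rT)/D − 0.5)/(1 − 0.5) = (244.1446·1.446350/542.9029 − 0.5)/0.5 = 0.30085360
λ = −ln(0.30085360)/5.4351 = 0.220995

B0=244.1446 lambda=0.2210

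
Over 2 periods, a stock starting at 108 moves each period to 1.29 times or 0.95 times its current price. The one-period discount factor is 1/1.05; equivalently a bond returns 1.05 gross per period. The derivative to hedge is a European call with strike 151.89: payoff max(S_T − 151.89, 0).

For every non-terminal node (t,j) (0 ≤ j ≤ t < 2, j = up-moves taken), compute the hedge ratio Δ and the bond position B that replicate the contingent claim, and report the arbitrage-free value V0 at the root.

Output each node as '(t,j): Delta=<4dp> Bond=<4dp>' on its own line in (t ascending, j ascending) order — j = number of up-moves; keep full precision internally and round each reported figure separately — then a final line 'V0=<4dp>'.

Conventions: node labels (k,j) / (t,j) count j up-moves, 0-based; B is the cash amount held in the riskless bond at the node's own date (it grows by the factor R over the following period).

(0,0): Delta=0.2123 Bond=-20.7465
(1,0): Delta=0.0000 Bond=0.0000
(1,1): Delta=0.5876 Bond=-74.0649
V0=2.1838

The replicating-portfolio and risk-neutral prices coincide; use p* = (1.05−0.95)/(1.29−0.95) = 0.2941 for the latter.
Payoffs at expiry: V(2,0)=0.0000, V(2,1)=0.0000, V(2,2)=27.8328
  t=1,j=0: stock 102.6000 → up 132.3540 (V=0.0000), down 97.4700 (V=0.0000). Price 0.0000; hedge Δ=0.0000, bond B=0.0000.
  t=1,j=1: stock 139.3200 → up 179.7228 (V=27.8328), down 132.3540 (V=0.0000). Price 7.7963; hedge Δ=0.5876, bond B=-74.0649.
  t=0,j=0: stock 108.0000 → up 139.3200 (V=7.7963), down 102.6000 (V=0.0000). Price 2.1838; hedge Δ=0.2123, bond B=-20.7465.
As a check, the time-0 holding Δ(0,0)·S0 + B(0,0) comes to 2.1838 — exactly V0.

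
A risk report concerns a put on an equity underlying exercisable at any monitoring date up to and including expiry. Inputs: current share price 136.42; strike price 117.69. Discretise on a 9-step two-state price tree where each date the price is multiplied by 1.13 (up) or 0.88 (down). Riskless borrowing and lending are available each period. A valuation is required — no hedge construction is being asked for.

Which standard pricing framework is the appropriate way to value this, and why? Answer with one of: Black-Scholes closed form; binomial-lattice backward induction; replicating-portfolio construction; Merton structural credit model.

Key observation: an American put (K = 117.69, S₀ = 136.42) on a 9-date tree has no closed form — the optimal stopping decision is embedded and must be resolved recursively from expiry.

framework: binomial-lattice backward induction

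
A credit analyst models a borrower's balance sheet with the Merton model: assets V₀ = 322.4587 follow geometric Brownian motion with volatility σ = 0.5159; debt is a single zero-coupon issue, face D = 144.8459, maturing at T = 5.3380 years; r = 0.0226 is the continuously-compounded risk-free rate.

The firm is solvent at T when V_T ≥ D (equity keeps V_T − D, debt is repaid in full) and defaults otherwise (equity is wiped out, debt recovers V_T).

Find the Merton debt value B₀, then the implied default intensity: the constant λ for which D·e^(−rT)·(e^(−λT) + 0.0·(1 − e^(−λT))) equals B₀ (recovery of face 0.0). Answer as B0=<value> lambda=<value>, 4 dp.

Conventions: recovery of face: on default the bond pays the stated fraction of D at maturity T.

B0=100.7839 lambda=0.0453

Work the structural quantities from V₀ = 322.4587 against face 144.8459:
d₁ = [ln(V₀/D) + (r + σ²/2)T] / (σ√T)
   = [ln(322.4587/144.8459) + (0.0226 + 0.5·0.5159²)·5.3380] / (0.5159·√5.3380)
   = [0.800305 + 0.831001] / 1.191941 = 1.368612
d₂ = d₁ − σ√T = 1.368612 − 1.191941 = 0.176671
N(d₁) = 0.914440,  N(d₂) = 0.570117,  e^(−rT) = 0.886354
E₀ = V₀·N(d₁) − D·e^(−rT)·N(d₂)
   = 322.4587·0.914440 − 144.8459·0.886354·0.570117 = 221.674770
B₀ = V₀ − E₀ = 322.4587 − 221.674770 = 100.783930
e^(−λT) = (B₀·e^(rT)/D − 0)/(1 − 0) = (100.7839·1.128217/144.8459 − 0)/1 = 0.78501457
λ = −ln(0.78501457)/5.3380 = 0.045345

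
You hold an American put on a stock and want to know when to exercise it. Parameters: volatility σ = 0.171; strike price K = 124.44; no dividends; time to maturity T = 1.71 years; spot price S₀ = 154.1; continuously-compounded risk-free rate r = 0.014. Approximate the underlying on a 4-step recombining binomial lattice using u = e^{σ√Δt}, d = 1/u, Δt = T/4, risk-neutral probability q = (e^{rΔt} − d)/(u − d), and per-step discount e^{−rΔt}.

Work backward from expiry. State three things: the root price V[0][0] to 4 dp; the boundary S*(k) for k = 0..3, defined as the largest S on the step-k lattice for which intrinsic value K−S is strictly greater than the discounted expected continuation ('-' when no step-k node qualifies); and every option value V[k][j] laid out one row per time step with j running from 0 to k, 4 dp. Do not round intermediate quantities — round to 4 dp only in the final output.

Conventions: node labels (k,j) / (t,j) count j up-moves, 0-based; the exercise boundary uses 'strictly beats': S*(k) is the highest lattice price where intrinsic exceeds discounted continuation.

Δt=0.42750, u=1.11830, d=0.89422, q=0.49887, disc=e^(-rΔt)=0.99403
k=4 terminal: V=max(K-S,0) → 25.9083 1.2177 0.0000 0.0000 0.0000
k=3: j=0 S=110.1876 intr=14.2524 cont=13.5098 V=14.2524[EX]; j=1 S=137.7990 intr=0.0000 cont=0.6066 V=0.6066[hold]; j=2 S=172.3294 intr=0.0000 cont=0.0000 V=0.0000[hold]; j=3 S=215.5125 intr=0.0000 cont=0.0000 V=0.0000[hold]  S*(3)=110.1876
k=2: j=0 S=123.2223 intr=1.2177 cont=7.4005 V=7.4005[hold]; j=1 S=154.1000 intr=0.0000 cont=0.3022 V=0.3022[hold]; j=2 S=192.7152 intr=0.0000 cont=0.0000 V=0.0000[hold]  S*(2)=-
k=1: j=0 S=137.7990 intr=0.0000 cont=3.8364 V=3.8364[hold]; j=1 S=172.3294 intr=0.0000 cont=0.1505 V=0.1505[hold]  S*(1)=-
k=0: j=0 S=154.1000 intr=0.0000 cont=1.9857 V=1.9857[hold]  S*(0)=-

price = 1.9857
boundary = - - - 110.1876
tree:
1.9857
3.8364 0.1505
7.4005 0.3022 0.0000
14.2524 0.6066 0.0000 0.0000
25.9083 1.2177 0.0000 0.0000 0.0000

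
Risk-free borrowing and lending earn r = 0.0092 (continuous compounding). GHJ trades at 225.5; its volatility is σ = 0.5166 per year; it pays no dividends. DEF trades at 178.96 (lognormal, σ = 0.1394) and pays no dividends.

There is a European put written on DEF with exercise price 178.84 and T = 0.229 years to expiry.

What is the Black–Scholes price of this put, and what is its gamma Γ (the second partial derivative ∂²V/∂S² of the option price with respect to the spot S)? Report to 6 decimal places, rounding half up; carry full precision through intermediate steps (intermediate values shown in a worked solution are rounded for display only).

σ√T = 0.1394·√0.229 = 0.066708
d₁ = (ln(S/K) + (r+σ²/2)T) / (σ√T) = (ln(178.96/178.84) + (0.0092+0.1394²/2)·0.229) / 0.066708 = (0.000671 + 0.004332) / 0.066708 = 0.074992
d₂ = d₁ − σ√T = 0.074992 − 0.066708 = 0.008283
e^{−rT} = 0.997895
N(−d₁) = 0.470111,  N(−d₂) = 0.496696
Put price V = K·e^{−rT}·N(−d₂) − S·N(−d₁) = 88.642077 − 84.131009 = 4.511068
φ(d₁) = (1/√(2π))·e^{−d₁²/2} = 0.397822
Γ = φ(d₁) / (S·σ·√T) = 0.033324

price = 4.511068
Γ = 0.033324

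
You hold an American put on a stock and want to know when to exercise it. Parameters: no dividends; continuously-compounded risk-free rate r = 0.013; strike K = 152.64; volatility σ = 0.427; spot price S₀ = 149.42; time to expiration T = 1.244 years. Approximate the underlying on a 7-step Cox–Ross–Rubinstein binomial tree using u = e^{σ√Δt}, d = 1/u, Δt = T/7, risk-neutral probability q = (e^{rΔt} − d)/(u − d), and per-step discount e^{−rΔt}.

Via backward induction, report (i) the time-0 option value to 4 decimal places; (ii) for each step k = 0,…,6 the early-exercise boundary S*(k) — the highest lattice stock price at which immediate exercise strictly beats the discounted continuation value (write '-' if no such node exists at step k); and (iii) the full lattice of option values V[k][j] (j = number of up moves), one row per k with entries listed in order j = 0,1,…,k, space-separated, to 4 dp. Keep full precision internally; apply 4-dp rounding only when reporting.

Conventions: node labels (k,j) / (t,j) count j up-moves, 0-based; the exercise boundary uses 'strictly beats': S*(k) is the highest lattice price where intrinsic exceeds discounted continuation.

params: Δt=0.17771 u=1.19723 d=0.83526 q=0.46151 e^(-rΔt)=0.99769
t_7 payoffs: 110.2584 91.8924 65.5675 27.8348 0.0000 0.0000 0.0000 0.0000
t_6: node(6,0) S=50.7403 payoff=101.8997 vs cont=101.5475 → 101.8997 [stop]  node(6,1) S=72.7285 payoff=79.9115 vs cont=79.5592 → 79.9115 [stop]  node(6,2) S=104.2454 payoff=48.3946 vs cont=48.0424 → 48.3946 [stop]  node(6,3) S=149.4200 payoff=3.2200 vs cont=14.9542 → 14.9542 [wait]  node(6,4) S=214.1710 payoff=0.0000 vs cont=0.0000 → 0.0000 [wait]  node(6,5) S=306.9818 payoff=0.0000 vs cont=0.0000 → 0.0000 [wait]  node(6,6) S=440.0121 payoff=0.0000 vs cont=0.0000 → 0.0000 [wait]  ⇒ S*(6)=104.2454
t_5: node(5,0) S=60.7476 payoff=91.8924 vs cont=91.5402 → 91.8924 [stop]  node(5,1) S=87.0725 payoff=65.5675 vs cont=65.2153 → 65.5675 [stop]  node(5,2) S=124.8052 payoff=27.8348 vs cont=32.8855 → 32.8855 [wait]  node(5,3) S=178.8894 payoff=0.0000 vs cont=8.0341 → 8.0341 [wait]  node(5,4) S=256.4110 payoff=0.0000 vs cont=0.0000 → 0.0000 [wait]  node(5,5) S=367.5265 payoff=0.0000 vs cont=0.0000 → 0.0000 [wait]  ⇒ S*(5)=87.0725
t_4: node(4,0) S=72.7285 payoff=79.9115 vs cont=79.5592 → 79.9115 [stop]  node(4,1) S=104.2454 payoff=48.3946 vs cont=50.3680 → 50.3680 [wait]  node(4,2) S=149.4200 payoff=3.2200 vs cont=21.3669 → 21.3669 [wait]  node(4,3) S=214.1710 payoff=0.0000 vs cont=4.3163 → 4.3163 [wait]  node(4,4) S=306.9818 payoff=0.0000 vs cont=0.0000 → 0.0000 [wait]  ⇒ S*(4)=72.7285
t_3: node(3,0) S=87.0725 payoff=65.5675 vs cont=66.1239 → 66.1239 [wait]  node(3,1) S=124.8052 payoff=27.8348 vs cont=36.8984 → 36.8984 [wait]  node(3,2) S=178.8894 payoff=0.0000 vs cont=13.4667 → 13.4667 [wait]  node(3,3) S=256.4110 payoff=0.0000 vs cont=2.3189 → 2.3189 [wait]  ⇒ S*(3)=-
t_2: node(2,0) S=104.2454 payoff=48.3946 vs cont=52.5146 → 52.5146 [wait]  node(2,1) S=149.4200 payoff=3.2200 vs cont=26.0243 → 26.0243 [wait]  node(2,2) S=214.1710 payoff=0.0000 vs cont=8.3027 → 8.3027 [wait]  ⇒ S*(2)=-
t_1: node(1,0) S=124.8052 payoff=27.8348 vs cont=40.1961 → 40.1961 [wait]  node(1,1) S=178.8894 payoff=0.0000 vs cont=17.8044 → 17.8044 [wait]  ⇒ S*(1)=-
t_0: node(0,0) S=149.4200 payoff=3.2200 vs cont=29.7932 → 29.7932 [wait]  ⇒ S*(0)=-

price = 29.7932
boundary = - - - - 72.7285 87.0725 104.2454
tree:
29.7932
40.1961 17.8044
52.5146 26.0243 8.3027
66.1239 36.8984 13.4667 2.3189
79.9115 50.3680 21.3669 4.3163 0.0000
91.8924 65.5675 32.8855 8.0341 0.0000 0.0000
101.8997 79.9115 48.3946 14.9542 0.0000 0.0000 0.0000
110.2584 91.8924 65.5675 27.8348 0.0000 0.0000 0.0000 0.0000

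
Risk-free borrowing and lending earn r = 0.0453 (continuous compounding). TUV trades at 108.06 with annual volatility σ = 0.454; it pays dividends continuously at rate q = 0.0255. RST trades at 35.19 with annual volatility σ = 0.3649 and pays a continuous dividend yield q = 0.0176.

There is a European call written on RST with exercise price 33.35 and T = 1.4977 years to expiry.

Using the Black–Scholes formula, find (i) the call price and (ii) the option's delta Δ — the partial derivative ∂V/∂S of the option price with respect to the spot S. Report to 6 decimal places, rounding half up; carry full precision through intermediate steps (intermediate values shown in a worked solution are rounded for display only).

price = 7.465486
Δ = 0.651345

σ√T = 0.3649·√1.4977 = 0.446567
d₁ = (ln(S/K) + (r−q+σ²/2)T) / (σ√T) = (ln(35.19/33.35) + (0.0453−0.0176+0.3649²/2)·1.4977) / 0.446567 = (0.053704 + 0.141197) / 0.446567 = 0.436444
d₂ = d₁ − σ√T = 0.436444 − 0.446567 = -0.010123
e^{−rT} = 0.934405
e^{−qT} = 0.973985
N(d₁) = 0.668743,  N(d₂) = 0.495962
Call price V = S·e^{−qT}·N(d₁) − K·e^{−rT}·N(d₂) = 22.920840 − 15.455354 = 7.465486
Δ = e^{−qT}·N(d₁) = 0.651345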